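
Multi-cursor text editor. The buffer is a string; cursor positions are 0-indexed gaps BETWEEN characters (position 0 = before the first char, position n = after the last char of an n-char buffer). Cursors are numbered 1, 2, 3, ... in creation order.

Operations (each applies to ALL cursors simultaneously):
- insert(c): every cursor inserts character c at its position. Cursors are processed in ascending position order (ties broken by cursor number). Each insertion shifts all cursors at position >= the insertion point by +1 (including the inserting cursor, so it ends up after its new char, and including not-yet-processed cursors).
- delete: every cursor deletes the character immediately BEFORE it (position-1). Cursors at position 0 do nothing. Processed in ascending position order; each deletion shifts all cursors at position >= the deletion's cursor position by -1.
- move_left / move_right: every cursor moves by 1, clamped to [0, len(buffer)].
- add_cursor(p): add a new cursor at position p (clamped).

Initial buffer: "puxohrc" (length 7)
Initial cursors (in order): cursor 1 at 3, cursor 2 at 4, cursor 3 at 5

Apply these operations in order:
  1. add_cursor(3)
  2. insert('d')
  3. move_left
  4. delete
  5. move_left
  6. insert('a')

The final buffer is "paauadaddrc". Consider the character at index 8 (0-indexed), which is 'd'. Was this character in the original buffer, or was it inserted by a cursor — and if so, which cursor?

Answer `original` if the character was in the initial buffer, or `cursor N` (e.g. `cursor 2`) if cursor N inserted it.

Answer: cursor 3

Derivation:
After op 1 (add_cursor(3)): buffer="puxohrc" (len 7), cursors c1@3 c4@3 c2@4 c3@5, authorship .......
After op 2 (insert('d')): buffer="puxddodhdrc" (len 11), cursors c1@5 c4@5 c2@7 c3@9, authorship ...14.2.3..
After op 3 (move_left): buffer="puxddodhdrc" (len 11), cursors c1@4 c4@4 c2@6 c3@8, authorship ...14.2.3..
After op 4 (delete): buffer="pudddrc" (len 7), cursors c1@2 c4@2 c2@3 c3@4, authorship ..423..
After op 5 (move_left): buffer="pudddrc" (len 7), cursors c1@1 c4@1 c2@2 c3@3, authorship ..423..
After op 6 (insert('a')): buffer="paauadaddrc" (len 11), cursors c1@3 c4@3 c2@5 c3@7, authorship .14.24323..
Authorship (.=original, N=cursor N): . 1 4 . 2 4 3 2 3 . .
Index 8: author = 3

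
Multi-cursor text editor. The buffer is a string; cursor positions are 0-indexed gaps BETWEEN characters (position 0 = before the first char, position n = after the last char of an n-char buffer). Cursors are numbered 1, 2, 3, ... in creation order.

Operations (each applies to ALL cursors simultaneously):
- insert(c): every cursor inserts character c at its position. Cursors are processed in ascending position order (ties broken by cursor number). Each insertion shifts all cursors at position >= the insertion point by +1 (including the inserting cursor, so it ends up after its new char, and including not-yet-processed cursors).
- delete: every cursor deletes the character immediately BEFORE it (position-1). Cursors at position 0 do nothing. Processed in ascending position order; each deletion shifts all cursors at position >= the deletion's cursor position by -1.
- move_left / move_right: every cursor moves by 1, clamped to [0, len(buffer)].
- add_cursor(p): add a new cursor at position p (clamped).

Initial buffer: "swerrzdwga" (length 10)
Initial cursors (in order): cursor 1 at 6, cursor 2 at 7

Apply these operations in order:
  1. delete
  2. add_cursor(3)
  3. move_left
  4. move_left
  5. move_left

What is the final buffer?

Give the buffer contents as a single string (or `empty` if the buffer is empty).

After op 1 (delete): buffer="swerrwga" (len 8), cursors c1@5 c2@5, authorship ........
After op 2 (add_cursor(3)): buffer="swerrwga" (len 8), cursors c3@3 c1@5 c2@5, authorship ........
After op 3 (move_left): buffer="swerrwga" (len 8), cursors c3@2 c1@4 c2@4, authorship ........
After op 4 (move_left): buffer="swerrwga" (len 8), cursors c3@1 c1@3 c2@3, authorship ........
After op 5 (move_left): buffer="swerrwga" (len 8), cursors c3@0 c1@2 c2@2, authorship ........

Answer: swerrwga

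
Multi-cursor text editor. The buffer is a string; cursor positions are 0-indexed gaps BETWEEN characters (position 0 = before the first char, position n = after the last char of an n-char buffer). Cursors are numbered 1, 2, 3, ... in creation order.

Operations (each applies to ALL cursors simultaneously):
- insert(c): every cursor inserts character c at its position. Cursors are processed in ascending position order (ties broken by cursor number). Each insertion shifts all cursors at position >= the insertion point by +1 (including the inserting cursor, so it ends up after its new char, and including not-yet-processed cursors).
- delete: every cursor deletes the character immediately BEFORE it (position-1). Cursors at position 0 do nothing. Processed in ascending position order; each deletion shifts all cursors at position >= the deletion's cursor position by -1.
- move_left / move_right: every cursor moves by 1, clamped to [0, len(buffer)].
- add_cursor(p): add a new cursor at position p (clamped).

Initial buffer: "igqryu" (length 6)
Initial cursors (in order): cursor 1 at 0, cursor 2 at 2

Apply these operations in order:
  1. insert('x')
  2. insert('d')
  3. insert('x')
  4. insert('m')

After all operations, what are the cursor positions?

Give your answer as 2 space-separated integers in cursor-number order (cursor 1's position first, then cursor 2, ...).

After op 1 (insert('x')): buffer="xigxqryu" (len 8), cursors c1@1 c2@4, authorship 1..2....
After op 2 (insert('d')): buffer="xdigxdqryu" (len 10), cursors c1@2 c2@6, authorship 11..22....
After op 3 (insert('x')): buffer="xdxigxdxqryu" (len 12), cursors c1@3 c2@8, authorship 111..222....
After op 4 (insert('m')): buffer="xdxmigxdxmqryu" (len 14), cursors c1@4 c2@10, authorship 1111..2222....

Answer: 4 10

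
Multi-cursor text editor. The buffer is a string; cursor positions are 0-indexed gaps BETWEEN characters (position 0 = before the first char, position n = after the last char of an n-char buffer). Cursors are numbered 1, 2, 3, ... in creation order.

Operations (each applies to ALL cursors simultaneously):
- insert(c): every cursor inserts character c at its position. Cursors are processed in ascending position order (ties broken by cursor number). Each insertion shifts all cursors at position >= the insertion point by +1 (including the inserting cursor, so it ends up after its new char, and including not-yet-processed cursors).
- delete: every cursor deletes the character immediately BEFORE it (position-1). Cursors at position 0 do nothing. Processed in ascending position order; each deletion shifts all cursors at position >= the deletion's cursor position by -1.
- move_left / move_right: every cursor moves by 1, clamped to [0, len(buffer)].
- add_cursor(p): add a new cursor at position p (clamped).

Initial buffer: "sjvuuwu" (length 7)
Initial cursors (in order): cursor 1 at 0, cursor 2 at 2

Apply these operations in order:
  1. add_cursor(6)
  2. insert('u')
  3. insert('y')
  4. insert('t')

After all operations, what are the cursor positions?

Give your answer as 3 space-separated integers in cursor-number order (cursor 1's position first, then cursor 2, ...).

After op 1 (add_cursor(6)): buffer="sjvuuwu" (len 7), cursors c1@0 c2@2 c3@6, authorship .......
After op 2 (insert('u')): buffer="usjuvuuwuu" (len 10), cursors c1@1 c2@4 c3@9, authorship 1..2....3.
After op 3 (insert('y')): buffer="uysjuyvuuwuyu" (len 13), cursors c1@2 c2@6 c3@12, authorship 11..22....33.
After op 4 (insert('t')): buffer="uytsjuytvuuwuytu" (len 16), cursors c1@3 c2@8 c3@15, authorship 111..222....333.

Answer: 3 8 15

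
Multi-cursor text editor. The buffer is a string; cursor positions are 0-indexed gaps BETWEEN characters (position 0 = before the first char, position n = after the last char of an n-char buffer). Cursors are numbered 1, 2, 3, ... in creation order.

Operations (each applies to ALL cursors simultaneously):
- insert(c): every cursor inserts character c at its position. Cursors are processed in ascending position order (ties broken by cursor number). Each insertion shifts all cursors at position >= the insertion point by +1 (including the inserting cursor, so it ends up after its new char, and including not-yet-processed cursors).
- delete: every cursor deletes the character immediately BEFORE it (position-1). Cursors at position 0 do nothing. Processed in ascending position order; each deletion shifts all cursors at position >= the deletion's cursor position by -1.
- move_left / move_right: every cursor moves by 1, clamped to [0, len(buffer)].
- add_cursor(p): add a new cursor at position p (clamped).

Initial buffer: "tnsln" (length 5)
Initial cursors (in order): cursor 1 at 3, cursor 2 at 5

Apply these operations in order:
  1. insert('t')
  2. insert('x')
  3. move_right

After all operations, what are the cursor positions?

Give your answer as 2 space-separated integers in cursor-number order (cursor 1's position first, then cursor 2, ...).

Answer: 6 9

Derivation:
After op 1 (insert('t')): buffer="tnstlnt" (len 7), cursors c1@4 c2@7, authorship ...1..2
After op 2 (insert('x')): buffer="tnstxlntx" (len 9), cursors c1@5 c2@9, authorship ...11..22
After op 3 (move_right): buffer="tnstxlntx" (len 9), cursors c1@6 c2@9, authorship ...11..22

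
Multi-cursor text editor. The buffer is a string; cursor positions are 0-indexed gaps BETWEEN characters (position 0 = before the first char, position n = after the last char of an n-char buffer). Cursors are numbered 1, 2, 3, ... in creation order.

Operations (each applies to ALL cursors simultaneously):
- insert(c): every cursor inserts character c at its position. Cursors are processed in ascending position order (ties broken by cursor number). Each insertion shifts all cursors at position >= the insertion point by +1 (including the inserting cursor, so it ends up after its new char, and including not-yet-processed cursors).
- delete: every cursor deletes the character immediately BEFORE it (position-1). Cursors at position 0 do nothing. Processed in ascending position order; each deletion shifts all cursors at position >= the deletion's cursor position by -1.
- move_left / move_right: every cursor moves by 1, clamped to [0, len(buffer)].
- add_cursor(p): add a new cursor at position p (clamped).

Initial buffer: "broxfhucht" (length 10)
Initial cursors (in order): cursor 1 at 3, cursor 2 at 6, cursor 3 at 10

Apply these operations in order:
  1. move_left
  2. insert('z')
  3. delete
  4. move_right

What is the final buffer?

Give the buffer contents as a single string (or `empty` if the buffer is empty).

Answer: broxfhucht

Derivation:
After op 1 (move_left): buffer="broxfhucht" (len 10), cursors c1@2 c2@5 c3@9, authorship ..........
After op 2 (insert('z')): buffer="brzoxfzhuchzt" (len 13), cursors c1@3 c2@7 c3@12, authorship ..1...2....3.
After op 3 (delete): buffer="broxfhucht" (len 10), cursors c1@2 c2@5 c3@9, authorship ..........
After op 4 (move_right): buffer="broxfhucht" (len 10), cursors c1@3 c2@6 c3@10, authorship ..........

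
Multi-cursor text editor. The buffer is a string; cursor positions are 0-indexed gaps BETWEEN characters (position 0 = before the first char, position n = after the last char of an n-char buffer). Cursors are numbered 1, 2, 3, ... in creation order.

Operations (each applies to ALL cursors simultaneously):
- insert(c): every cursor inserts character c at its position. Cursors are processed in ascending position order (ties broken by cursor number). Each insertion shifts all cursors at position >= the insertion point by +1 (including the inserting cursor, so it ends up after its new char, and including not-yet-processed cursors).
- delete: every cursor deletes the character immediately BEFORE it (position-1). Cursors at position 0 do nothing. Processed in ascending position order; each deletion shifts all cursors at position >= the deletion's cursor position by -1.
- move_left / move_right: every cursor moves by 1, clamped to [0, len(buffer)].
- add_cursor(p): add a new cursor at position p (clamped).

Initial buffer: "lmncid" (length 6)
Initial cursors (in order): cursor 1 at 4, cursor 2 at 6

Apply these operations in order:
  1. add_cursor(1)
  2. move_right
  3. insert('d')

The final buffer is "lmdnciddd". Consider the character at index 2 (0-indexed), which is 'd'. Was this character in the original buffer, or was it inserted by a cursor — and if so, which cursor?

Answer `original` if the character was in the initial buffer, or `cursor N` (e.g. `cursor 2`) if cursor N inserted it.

Answer: cursor 3

Derivation:
After op 1 (add_cursor(1)): buffer="lmncid" (len 6), cursors c3@1 c1@4 c2@6, authorship ......
After op 2 (move_right): buffer="lmncid" (len 6), cursors c3@2 c1@5 c2@6, authorship ......
After op 3 (insert('d')): buffer="lmdnciddd" (len 9), cursors c3@3 c1@7 c2@9, authorship ..3...1.2
Authorship (.=original, N=cursor N): . . 3 . . . 1 . 2
Index 2: author = 3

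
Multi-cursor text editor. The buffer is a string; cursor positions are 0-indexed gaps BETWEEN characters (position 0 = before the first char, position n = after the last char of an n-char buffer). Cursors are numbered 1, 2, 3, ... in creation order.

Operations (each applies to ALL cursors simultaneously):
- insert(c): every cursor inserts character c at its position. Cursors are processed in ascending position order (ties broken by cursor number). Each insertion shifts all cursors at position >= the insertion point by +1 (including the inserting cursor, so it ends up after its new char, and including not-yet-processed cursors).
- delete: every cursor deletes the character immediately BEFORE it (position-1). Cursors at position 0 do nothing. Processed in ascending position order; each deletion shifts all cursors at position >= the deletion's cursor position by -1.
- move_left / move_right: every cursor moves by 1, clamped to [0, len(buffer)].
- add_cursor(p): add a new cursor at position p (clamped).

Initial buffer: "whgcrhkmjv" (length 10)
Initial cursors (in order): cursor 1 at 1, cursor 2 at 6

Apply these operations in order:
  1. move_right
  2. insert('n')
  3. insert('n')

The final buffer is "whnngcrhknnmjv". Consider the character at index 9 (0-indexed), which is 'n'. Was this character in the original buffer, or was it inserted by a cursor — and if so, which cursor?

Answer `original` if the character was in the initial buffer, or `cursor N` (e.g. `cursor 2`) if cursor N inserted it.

After op 1 (move_right): buffer="whgcrhkmjv" (len 10), cursors c1@2 c2@7, authorship ..........
After op 2 (insert('n')): buffer="whngcrhknmjv" (len 12), cursors c1@3 c2@9, authorship ..1.....2...
After op 3 (insert('n')): buffer="whnngcrhknnmjv" (len 14), cursors c1@4 c2@11, authorship ..11.....22...
Authorship (.=original, N=cursor N): . . 1 1 . . . . . 2 2 . . .
Index 9: author = 2

Answer: cursor 2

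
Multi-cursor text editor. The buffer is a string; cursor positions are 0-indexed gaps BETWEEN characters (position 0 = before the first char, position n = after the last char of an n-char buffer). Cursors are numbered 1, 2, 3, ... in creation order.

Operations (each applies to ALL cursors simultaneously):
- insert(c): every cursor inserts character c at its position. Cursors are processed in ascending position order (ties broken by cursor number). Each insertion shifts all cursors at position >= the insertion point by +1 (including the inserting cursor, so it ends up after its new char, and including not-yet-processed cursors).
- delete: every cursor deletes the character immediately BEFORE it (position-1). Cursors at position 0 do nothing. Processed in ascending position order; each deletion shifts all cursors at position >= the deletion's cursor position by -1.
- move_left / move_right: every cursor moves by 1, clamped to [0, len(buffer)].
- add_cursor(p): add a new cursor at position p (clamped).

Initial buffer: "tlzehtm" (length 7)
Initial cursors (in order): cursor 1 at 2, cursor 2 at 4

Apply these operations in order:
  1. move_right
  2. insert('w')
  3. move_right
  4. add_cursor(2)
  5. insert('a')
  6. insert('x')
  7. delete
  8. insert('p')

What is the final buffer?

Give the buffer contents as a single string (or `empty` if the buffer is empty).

After op 1 (move_right): buffer="tlzehtm" (len 7), cursors c1@3 c2@5, authorship .......
After op 2 (insert('w')): buffer="tlzwehwtm" (len 9), cursors c1@4 c2@7, authorship ...1..2..
After op 3 (move_right): buffer="tlzwehwtm" (len 9), cursors c1@5 c2@8, authorship ...1..2..
After op 4 (add_cursor(2)): buffer="tlzwehwtm" (len 9), cursors c3@2 c1@5 c2@8, authorship ...1..2..
After op 5 (insert('a')): buffer="tlazweahwtam" (len 12), cursors c3@3 c1@7 c2@11, authorship ..3.1.1.2.2.
After op 6 (insert('x')): buffer="tlaxzweaxhwtaxm" (len 15), cursors c3@4 c1@9 c2@14, authorship ..33.1.11.2.22.
After op 7 (delete): buffer="tlazweahwtam" (len 12), cursors c3@3 c1@7 c2@11, authorship ..3.1.1.2.2.
After op 8 (insert('p')): buffer="tlapzweaphwtapm" (len 15), cursors c3@4 c1@9 c2@14, authorship ..33.1.11.2.22.

Answer: tlapzweaphwtapm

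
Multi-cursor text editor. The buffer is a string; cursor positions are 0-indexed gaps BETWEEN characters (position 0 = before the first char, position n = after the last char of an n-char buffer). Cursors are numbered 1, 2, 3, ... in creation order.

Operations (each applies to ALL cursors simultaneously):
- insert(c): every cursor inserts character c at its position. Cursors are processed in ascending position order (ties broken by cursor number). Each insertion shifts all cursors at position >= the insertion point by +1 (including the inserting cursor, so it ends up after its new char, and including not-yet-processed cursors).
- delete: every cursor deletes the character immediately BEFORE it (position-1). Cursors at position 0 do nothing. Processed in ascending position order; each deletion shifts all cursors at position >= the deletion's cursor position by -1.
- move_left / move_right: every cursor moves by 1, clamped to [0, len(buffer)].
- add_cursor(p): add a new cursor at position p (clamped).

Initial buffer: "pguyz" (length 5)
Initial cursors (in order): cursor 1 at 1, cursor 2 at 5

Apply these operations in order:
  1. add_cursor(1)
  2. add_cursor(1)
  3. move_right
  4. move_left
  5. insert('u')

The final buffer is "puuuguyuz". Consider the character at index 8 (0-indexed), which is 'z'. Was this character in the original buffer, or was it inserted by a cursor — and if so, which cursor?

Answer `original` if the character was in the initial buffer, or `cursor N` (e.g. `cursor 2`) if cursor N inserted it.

Answer: original

Derivation:
After op 1 (add_cursor(1)): buffer="pguyz" (len 5), cursors c1@1 c3@1 c2@5, authorship .....
After op 2 (add_cursor(1)): buffer="pguyz" (len 5), cursors c1@1 c3@1 c4@1 c2@5, authorship .....
After op 3 (move_right): buffer="pguyz" (len 5), cursors c1@2 c3@2 c4@2 c2@5, authorship .....
After op 4 (move_left): buffer="pguyz" (len 5), cursors c1@1 c3@1 c4@1 c2@4, authorship .....
After op 5 (insert('u')): buffer="puuuguyuz" (len 9), cursors c1@4 c3@4 c4@4 c2@8, authorship .134...2.
Authorship (.=original, N=cursor N): . 1 3 4 . . . 2 .
Index 8: author = original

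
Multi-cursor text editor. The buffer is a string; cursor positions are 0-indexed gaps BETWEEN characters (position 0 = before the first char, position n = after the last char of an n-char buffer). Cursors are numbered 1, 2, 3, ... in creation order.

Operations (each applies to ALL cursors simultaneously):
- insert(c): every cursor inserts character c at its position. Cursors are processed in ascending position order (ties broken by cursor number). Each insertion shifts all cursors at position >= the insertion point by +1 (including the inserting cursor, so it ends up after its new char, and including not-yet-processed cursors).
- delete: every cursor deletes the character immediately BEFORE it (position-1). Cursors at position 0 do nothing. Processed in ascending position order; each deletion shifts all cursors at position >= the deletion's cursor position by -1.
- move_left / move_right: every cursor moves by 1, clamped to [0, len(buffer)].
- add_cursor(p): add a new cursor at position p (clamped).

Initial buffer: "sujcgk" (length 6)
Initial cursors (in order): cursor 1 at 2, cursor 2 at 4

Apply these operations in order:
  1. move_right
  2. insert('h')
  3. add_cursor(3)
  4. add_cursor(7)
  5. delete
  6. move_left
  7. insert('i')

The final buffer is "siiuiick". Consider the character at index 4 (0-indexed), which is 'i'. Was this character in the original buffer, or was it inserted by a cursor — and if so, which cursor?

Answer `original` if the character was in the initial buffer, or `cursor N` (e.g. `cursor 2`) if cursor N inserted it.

After op 1 (move_right): buffer="sujcgk" (len 6), cursors c1@3 c2@5, authorship ......
After op 2 (insert('h')): buffer="sujhcghk" (len 8), cursors c1@4 c2@7, authorship ...1..2.
After op 3 (add_cursor(3)): buffer="sujhcghk" (len 8), cursors c3@3 c1@4 c2@7, authorship ...1..2.
After op 4 (add_cursor(7)): buffer="sujhcghk" (len 8), cursors c3@3 c1@4 c2@7 c4@7, authorship ...1..2.
After op 5 (delete): buffer="suck" (len 4), cursors c1@2 c3@2 c2@3 c4@3, authorship ....
After op 6 (move_left): buffer="suck" (len 4), cursors c1@1 c3@1 c2@2 c4@2, authorship ....
After op 7 (insert('i')): buffer="siiuiick" (len 8), cursors c1@3 c3@3 c2@6 c4@6, authorship .13.24..
Authorship (.=original, N=cursor N): . 1 3 . 2 4 . .
Index 4: author = 2

Answer: cursor 2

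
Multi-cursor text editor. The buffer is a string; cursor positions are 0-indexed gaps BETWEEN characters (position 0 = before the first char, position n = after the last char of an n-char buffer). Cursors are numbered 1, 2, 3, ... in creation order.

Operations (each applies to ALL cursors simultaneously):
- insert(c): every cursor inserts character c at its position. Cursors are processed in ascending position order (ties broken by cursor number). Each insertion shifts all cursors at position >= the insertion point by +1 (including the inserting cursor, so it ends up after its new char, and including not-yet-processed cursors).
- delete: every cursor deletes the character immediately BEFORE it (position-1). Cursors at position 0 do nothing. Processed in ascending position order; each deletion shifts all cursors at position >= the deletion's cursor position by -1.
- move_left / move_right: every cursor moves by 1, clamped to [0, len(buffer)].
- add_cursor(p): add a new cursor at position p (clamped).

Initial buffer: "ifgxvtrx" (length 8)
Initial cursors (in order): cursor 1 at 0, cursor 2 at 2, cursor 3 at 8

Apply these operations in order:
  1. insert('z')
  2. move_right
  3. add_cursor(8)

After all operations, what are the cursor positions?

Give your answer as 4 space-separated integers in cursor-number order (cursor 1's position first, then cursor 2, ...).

Answer: 2 5 11 8

Derivation:
After op 1 (insert('z')): buffer="zifzgxvtrxz" (len 11), cursors c1@1 c2@4 c3@11, authorship 1..2......3
After op 2 (move_right): buffer="zifzgxvtrxz" (len 11), cursors c1@2 c2@5 c3@11, authorship 1..2......3
After op 3 (add_cursor(8)): buffer="zifzgxvtrxz" (len 11), cursors c1@2 c2@5 c4@8 c3@11, authorship 1..2......3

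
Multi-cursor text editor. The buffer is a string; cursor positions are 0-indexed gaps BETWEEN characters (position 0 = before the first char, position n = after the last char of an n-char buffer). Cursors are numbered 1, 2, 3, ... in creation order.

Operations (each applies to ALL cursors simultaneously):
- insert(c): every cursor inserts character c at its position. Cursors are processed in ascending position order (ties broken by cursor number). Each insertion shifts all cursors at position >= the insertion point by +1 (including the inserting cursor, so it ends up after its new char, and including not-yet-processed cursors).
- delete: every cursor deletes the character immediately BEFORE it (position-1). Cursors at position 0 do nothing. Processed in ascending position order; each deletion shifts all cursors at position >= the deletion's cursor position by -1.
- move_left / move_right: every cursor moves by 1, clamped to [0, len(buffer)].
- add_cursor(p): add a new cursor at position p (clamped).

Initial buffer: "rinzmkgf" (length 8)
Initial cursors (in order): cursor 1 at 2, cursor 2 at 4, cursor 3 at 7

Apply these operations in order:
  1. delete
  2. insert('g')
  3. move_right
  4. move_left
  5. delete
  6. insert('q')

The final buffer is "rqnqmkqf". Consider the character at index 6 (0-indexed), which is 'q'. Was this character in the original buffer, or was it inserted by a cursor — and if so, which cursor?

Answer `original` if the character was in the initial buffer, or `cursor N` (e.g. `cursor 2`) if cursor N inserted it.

After op 1 (delete): buffer="rnmkf" (len 5), cursors c1@1 c2@2 c3@4, authorship .....
After op 2 (insert('g')): buffer="rgngmkgf" (len 8), cursors c1@2 c2@4 c3@7, authorship .1.2..3.
After op 3 (move_right): buffer="rgngmkgf" (len 8), cursors c1@3 c2@5 c3@8, authorship .1.2..3.
After op 4 (move_left): buffer="rgngmkgf" (len 8), cursors c1@2 c2@4 c3@7, authorship .1.2..3.
After op 5 (delete): buffer="rnmkf" (len 5), cursors c1@1 c2@2 c3@4, authorship .....
After op 6 (insert('q')): buffer="rqnqmkqf" (len 8), cursors c1@2 c2@4 c3@7, authorship .1.2..3.
Authorship (.=original, N=cursor N): . 1 . 2 . . 3 .
Index 6: author = 3

Answer: cursor 3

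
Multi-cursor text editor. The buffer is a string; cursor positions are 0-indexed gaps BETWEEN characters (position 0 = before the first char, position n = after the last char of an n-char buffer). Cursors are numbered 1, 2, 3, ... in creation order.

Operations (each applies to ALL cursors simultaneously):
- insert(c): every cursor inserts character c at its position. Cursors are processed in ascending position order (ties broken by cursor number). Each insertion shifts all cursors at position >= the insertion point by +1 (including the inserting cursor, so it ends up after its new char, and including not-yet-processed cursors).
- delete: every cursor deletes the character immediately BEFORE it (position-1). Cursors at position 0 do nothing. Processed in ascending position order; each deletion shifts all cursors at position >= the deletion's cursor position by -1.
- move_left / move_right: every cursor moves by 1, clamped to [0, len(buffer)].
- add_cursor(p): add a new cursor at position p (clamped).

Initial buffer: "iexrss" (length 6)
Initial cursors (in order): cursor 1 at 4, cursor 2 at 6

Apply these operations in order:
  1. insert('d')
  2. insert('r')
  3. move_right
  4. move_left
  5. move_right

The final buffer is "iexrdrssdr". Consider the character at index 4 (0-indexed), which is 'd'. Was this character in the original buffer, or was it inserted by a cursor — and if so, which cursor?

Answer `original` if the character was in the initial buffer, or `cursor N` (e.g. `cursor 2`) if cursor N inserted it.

After op 1 (insert('d')): buffer="iexrdssd" (len 8), cursors c1@5 c2@8, authorship ....1..2
After op 2 (insert('r')): buffer="iexrdrssdr" (len 10), cursors c1@6 c2@10, authorship ....11..22
After op 3 (move_right): buffer="iexrdrssdr" (len 10), cursors c1@7 c2@10, authorship ....11..22
After op 4 (move_left): buffer="iexrdrssdr" (len 10), cursors c1@6 c2@9, authorship ....11..22
After op 5 (move_right): buffer="iexrdrssdr" (len 10), cursors c1@7 c2@10, authorship ....11..22
Authorship (.=original, N=cursor N): . . . . 1 1 . . 2 2
Index 4: author = 1

Answer: cursor 1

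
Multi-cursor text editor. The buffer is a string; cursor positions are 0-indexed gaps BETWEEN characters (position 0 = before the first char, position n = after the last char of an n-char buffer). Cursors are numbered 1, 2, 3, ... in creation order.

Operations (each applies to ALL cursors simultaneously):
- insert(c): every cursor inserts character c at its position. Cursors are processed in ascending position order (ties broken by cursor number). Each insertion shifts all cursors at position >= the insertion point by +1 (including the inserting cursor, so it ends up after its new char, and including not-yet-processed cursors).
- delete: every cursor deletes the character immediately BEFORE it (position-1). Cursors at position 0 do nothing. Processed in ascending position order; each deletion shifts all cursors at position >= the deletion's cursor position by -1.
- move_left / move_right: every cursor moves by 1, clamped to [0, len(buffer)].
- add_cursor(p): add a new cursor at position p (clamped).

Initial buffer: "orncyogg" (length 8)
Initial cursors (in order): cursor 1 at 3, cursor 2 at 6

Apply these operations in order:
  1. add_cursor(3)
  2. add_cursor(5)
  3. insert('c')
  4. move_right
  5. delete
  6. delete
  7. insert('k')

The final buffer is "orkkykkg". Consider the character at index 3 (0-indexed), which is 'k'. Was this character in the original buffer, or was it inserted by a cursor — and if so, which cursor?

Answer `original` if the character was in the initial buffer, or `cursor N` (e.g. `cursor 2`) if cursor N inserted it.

After op 1 (add_cursor(3)): buffer="orncyogg" (len 8), cursors c1@3 c3@3 c2@6, authorship ........
After op 2 (add_cursor(5)): buffer="orncyogg" (len 8), cursors c1@3 c3@3 c4@5 c2@6, authorship ........
After op 3 (insert('c')): buffer="orncccycocgg" (len 12), cursors c1@5 c3@5 c4@8 c2@10, authorship ...13..4.2..
After op 4 (move_right): buffer="orncccycocgg" (len 12), cursors c1@6 c3@6 c4@9 c2@11, authorship ...13..4.2..
After op 5 (delete): buffer="orncyccg" (len 8), cursors c1@4 c3@4 c4@6 c2@7, authorship ...1.42.
After op 6 (delete): buffer="oryg" (len 4), cursors c1@2 c3@2 c2@3 c4@3, authorship ....
After op 7 (insert('k')): buffer="orkkykkg" (len 8), cursors c1@4 c3@4 c2@7 c4@7, authorship ..13.24.
Authorship (.=original, N=cursor N): . . 1 3 . 2 4 .
Index 3: author = 3

Answer: cursor 3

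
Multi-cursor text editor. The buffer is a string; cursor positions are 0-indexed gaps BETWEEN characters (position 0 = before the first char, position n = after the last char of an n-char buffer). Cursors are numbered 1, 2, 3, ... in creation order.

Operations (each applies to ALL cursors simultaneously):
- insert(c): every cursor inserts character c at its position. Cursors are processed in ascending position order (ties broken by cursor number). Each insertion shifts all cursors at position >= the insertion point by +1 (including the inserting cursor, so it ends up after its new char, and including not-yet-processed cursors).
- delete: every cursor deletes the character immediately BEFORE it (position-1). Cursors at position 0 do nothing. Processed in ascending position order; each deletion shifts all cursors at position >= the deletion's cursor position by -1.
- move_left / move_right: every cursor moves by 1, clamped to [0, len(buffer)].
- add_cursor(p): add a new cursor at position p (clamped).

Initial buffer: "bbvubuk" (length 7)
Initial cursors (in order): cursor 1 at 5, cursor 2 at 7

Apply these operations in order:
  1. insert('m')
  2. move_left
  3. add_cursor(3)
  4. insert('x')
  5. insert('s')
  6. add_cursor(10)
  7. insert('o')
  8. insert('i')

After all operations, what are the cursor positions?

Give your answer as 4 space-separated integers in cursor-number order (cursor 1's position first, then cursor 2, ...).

Answer: 13 22 7 16

Derivation:
After op 1 (insert('m')): buffer="bbvubmukm" (len 9), cursors c1@6 c2@9, authorship .....1..2
After op 2 (move_left): buffer="bbvubmukm" (len 9), cursors c1@5 c2@8, authorship .....1..2
After op 3 (add_cursor(3)): buffer="bbvubmukm" (len 9), cursors c3@3 c1@5 c2@8, authorship .....1..2
After op 4 (insert('x')): buffer="bbvxubxmukxm" (len 12), cursors c3@4 c1@7 c2@11, authorship ...3..11..22
After op 5 (insert('s')): buffer="bbvxsubxsmukxsm" (len 15), cursors c3@5 c1@9 c2@14, authorship ...33..111..222
After op 6 (add_cursor(10)): buffer="bbvxsubxsmukxsm" (len 15), cursors c3@5 c1@9 c4@10 c2@14, authorship ...33..111..222
After op 7 (insert('o')): buffer="bbvxsoubxsomoukxsom" (len 19), cursors c3@6 c1@11 c4@13 c2@18, authorship ...333..11114..2222
After op 8 (insert('i')): buffer="bbvxsoiubxsoimoiukxsoim" (len 23), cursors c3@7 c1@13 c4@16 c2@22, authorship ...3333..1111144..22222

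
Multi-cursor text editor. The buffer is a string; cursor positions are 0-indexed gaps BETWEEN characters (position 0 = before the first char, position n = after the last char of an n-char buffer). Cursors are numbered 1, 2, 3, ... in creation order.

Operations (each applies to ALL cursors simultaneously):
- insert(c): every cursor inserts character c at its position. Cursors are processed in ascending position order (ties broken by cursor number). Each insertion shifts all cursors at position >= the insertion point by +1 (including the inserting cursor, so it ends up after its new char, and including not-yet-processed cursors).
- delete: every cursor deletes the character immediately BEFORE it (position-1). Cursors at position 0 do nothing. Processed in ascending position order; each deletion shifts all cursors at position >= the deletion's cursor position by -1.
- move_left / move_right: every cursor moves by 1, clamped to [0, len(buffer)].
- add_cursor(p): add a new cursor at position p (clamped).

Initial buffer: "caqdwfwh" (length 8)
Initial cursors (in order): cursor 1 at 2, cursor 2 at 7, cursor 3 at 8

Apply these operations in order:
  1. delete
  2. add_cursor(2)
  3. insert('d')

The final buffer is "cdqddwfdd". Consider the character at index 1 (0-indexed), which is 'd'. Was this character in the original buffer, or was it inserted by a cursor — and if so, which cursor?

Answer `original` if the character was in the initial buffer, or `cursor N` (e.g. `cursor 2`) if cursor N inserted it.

After op 1 (delete): buffer="cqdwf" (len 5), cursors c1@1 c2@5 c3@5, authorship .....
After op 2 (add_cursor(2)): buffer="cqdwf" (len 5), cursors c1@1 c4@2 c2@5 c3@5, authorship .....
After op 3 (insert('d')): buffer="cdqddwfdd" (len 9), cursors c1@2 c4@4 c2@9 c3@9, authorship .1.4...23
Authorship (.=original, N=cursor N): . 1 . 4 . . . 2 3
Index 1: author = 1

Answer: cursor 1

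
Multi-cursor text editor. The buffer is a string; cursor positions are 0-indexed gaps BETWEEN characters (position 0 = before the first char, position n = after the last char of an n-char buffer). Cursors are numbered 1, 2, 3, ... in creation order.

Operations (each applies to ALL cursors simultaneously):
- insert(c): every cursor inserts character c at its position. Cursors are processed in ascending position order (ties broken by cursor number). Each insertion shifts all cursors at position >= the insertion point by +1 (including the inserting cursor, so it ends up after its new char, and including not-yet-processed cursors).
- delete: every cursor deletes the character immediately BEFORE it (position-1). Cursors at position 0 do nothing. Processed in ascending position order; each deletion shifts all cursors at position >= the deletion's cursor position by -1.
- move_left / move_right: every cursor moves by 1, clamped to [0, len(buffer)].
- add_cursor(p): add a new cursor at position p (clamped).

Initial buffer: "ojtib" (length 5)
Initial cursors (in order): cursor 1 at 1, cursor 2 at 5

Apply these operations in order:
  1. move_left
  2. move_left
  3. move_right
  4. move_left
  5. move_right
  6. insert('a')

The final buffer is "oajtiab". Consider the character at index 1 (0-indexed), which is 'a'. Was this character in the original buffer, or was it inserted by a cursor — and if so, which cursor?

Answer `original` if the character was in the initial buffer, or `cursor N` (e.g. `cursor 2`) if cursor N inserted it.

After op 1 (move_left): buffer="ojtib" (len 5), cursors c1@0 c2@4, authorship .....
After op 2 (move_left): buffer="ojtib" (len 5), cursors c1@0 c2@3, authorship .....
After op 3 (move_right): buffer="ojtib" (len 5), cursors c1@1 c2@4, authorship .....
After op 4 (move_left): buffer="ojtib" (len 5), cursors c1@0 c2@3, authorship .....
After op 5 (move_right): buffer="ojtib" (len 5), cursors c1@1 c2@4, authorship .....
After op 6 (insert('a')): buffer="oajtiab" (len 7), cursors c1@2 c2@6, authorship .1...2.
Authorship (.=original, N=cursor N): . 1 . . . 2 .
Index 1: author = 1

Answer: cursor 1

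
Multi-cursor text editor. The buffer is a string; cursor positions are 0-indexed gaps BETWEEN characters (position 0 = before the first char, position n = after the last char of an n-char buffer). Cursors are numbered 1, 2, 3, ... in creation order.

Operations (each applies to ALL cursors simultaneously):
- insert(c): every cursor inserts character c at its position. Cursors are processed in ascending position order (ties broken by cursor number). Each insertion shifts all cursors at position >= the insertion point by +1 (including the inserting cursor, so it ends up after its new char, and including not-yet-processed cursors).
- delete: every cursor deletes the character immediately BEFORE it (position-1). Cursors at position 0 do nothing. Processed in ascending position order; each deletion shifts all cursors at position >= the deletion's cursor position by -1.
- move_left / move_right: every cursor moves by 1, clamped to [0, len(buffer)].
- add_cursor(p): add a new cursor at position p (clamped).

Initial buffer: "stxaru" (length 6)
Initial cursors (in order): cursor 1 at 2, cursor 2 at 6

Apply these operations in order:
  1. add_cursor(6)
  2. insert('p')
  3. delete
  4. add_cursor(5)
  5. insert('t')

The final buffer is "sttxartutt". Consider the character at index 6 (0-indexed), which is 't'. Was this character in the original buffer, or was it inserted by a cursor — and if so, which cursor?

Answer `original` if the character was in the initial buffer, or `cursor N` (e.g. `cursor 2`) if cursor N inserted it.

Answer: cursor 4

Derivation:
After op 1 (add_cursor(6)): buffer="stxaru" (len 6), cursors c1@2 c2@6 c3@6, authorship ......
After op 2 (insert('p')): buffer="stpxarupp" (len 9), cursors c1@3 c2@9 c3@9, authorship ..1....23
After op 3 (delete): buffer="stxaru" (len 6), cursors c1@2 c2@6 c3@6, authorship ......
After op 4 (add_cursor(5)): buffer="stxaru" (len 6), cursors c1@2 c4@5 c2@6 c3@6, authorship ......
After op 5 (insert('t')): buffer="sttxartutt" (len 10), cursors c1@3 c4@7 c2@10 c3@10, authorship ..1...4.23
Authorship (.=original, N=cursor N): . . 1 . . . 4 . 2 3
Index 6: author = 4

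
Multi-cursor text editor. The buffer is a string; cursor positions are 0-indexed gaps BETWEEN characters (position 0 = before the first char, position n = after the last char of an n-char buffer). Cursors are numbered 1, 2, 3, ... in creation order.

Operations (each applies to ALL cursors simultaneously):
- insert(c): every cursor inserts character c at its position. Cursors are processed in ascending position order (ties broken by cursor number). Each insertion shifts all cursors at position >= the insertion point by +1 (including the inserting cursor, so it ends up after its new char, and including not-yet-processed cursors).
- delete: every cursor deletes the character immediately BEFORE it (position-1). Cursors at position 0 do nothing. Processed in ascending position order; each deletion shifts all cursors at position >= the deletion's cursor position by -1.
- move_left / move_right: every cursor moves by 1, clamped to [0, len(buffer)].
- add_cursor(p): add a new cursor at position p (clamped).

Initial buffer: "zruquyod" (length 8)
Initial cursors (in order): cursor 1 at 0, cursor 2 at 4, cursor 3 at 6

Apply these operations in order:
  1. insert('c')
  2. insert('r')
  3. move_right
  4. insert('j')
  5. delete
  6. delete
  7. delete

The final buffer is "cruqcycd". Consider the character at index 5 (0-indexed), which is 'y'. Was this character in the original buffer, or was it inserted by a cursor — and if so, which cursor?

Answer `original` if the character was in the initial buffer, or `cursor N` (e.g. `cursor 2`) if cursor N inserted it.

Answer: original

Derivation:
After op 1 (insert('c')): buffer="czruqcuycod" (len 11), cursors c1@1 c2@6 c3@9, authorship 1....2..3..
After op 2 (insert('r')): buffer="crzruqcruycrod" (len 14), cursors c1@2 c2@8 c3@12, authorship 11....22..33..
After op 3 (move_right): buffer="crzruqcruycrod" (len 14), cursors c1@3 c2@9 c3@13, authorship 11....22..33..
After op 4 (insert('j')): buffer="crzjruqcrujycrojd" (len 17), cursors c1@4 c2@11 c3@16, authorship 11.1...22.2.33.3.
After op 5 (delete): buffer="crzruqcruycrod" (len 14), cursors c1@3 c2@9 c3@13, authorship 11....22..33..
After op 6 (delete): buffer="crruqcrycrd" (len 11), cursors c1@2 c2@7 c3@10, authorship 11...22.33.
After op 7 (delete): buffer="cruqcycd" (len 8), cursors c1@1 c2@5 c3@7, authorship 1...2.3.
Authorship (.=original, N=cursor N): 1 . . . 2 . 3 .
Index 5: author = original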